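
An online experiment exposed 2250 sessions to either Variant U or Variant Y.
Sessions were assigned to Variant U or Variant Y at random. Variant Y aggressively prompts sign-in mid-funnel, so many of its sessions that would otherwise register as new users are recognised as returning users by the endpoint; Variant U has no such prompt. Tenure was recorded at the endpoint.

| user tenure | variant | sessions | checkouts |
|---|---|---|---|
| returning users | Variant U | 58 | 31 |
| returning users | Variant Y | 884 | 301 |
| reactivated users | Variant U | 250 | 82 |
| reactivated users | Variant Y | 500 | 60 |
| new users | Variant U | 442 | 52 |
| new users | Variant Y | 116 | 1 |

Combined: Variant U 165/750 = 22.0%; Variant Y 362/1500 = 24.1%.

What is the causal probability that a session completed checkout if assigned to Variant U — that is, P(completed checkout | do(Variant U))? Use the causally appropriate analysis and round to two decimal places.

0.22

Variant U is higher inside every user tenure stratum but Variant Y is higher in aggregate. Whether to stratify depends on how user tenure relates to the variant.
User tenure is recorded after the variant and is itself shifted by it — it sits on the causal path from variant to outcome. Conditioning on a mediator would strip out part of the effect we want; the pooled comparison gives the total causal effect.
So P(outcome | do(Variant U)) is just the pooled rate for Variant U: 165/750 = 0.220.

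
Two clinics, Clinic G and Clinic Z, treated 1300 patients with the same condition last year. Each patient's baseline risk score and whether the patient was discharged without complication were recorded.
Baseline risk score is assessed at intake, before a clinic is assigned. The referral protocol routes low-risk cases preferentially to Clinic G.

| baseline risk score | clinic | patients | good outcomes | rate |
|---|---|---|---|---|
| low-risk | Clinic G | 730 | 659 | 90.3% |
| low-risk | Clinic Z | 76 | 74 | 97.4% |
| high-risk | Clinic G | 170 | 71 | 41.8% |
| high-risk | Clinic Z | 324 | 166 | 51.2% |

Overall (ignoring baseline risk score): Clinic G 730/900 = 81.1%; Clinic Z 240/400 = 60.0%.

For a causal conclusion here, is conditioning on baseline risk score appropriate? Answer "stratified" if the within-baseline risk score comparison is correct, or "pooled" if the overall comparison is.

stratified

The baseline risk score-specific comparison favours Clinic Z throughout, but the pooled figures favour Clinic G. The question is whether to condition on baseline risk score.
Nothing the clinic does changes baseline risk score; the imbalance is an allocation artefact. With baseline risk score also predicting the outcome, the pooled figure is confounded, and the within-stratum comparison is the causal one.
Within each level — low-risk: 90.3% vs 97.4%; high-risk: 41.8% vs 51.2% — Clinic Z is higher every time.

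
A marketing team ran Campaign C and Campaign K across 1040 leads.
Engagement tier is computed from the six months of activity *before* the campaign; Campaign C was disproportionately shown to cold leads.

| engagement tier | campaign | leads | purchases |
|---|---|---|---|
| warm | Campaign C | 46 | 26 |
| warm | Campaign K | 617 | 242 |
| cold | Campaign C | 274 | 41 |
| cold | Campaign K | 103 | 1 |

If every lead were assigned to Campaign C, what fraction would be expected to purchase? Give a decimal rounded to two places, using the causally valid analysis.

Nothing the campaign does changes engagement tier; the imbalance is an allocation artefact. With engagement tier also predicting the outcome, the pooled figure is confounded, and the within-stratum comparison is the causal one.
Standardising Campaign C to the population engagement tier mix: 0.637·26/46 + 0.362·41/274 = 0.415.

0.41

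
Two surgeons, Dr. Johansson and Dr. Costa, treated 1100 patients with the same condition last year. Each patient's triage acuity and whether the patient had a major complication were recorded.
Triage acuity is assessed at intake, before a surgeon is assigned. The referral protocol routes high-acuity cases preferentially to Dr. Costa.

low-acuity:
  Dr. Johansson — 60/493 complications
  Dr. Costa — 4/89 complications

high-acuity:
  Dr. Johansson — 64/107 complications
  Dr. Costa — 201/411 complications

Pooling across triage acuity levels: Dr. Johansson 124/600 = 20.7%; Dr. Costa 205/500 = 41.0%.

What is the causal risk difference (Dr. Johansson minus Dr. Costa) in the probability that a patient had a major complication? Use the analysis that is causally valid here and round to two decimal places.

+0.09

Triage acuity satisfies the back-door criterion: it is not a descendant of the surgeon, and it blocks the spurious path from surgeon to outcome. Adjusting for it (i.e., using the within-triage acuity rates) gives the causal effect.
Adjusting over the population distribution of triage acuity: 0.529·(0.122−0.045) + 0.471·(0.598−0.489) = +0.092.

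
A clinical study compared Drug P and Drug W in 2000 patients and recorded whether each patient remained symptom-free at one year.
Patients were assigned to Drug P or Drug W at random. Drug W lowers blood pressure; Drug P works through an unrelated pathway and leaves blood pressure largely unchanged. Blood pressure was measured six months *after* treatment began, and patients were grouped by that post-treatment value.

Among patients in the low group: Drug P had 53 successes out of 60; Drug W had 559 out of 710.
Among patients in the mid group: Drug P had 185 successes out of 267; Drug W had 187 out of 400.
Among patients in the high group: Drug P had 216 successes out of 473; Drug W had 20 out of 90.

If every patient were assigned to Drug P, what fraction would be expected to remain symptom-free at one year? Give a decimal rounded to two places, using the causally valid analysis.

0.57

The stratified and pooled comparisons disagree (Drug P wins within each blood pressure; Drug W wins overall), so the answer turns on the causal role of blood pressure.
The distribution of blood pressure is itself part of what the drug does — it is an intermediate outcome. Holding it fixed would remove that part of the effect; the total effect is the pooled difference.
So P(outcome | do(Drug P)) is just the pooled rate for Drug P: 454/800 = 0.568.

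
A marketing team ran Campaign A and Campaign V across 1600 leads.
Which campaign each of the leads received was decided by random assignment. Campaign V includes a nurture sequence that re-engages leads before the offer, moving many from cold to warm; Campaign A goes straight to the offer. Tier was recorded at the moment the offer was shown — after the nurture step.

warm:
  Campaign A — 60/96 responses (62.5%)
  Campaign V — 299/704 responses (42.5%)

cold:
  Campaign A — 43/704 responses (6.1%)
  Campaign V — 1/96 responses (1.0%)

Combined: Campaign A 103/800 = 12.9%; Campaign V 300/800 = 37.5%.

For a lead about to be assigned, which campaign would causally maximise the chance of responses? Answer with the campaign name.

Campaign V

Stratifying would compare campaigns among leads the campaigns themselves sorted into engagement tier groups — a form of selection on an intermediate. The unconditioned pooled rates give the total causal effect.
Pooled: Campaign A 12.9% vs Campaign V 37.5%; Campaign V is higher overall.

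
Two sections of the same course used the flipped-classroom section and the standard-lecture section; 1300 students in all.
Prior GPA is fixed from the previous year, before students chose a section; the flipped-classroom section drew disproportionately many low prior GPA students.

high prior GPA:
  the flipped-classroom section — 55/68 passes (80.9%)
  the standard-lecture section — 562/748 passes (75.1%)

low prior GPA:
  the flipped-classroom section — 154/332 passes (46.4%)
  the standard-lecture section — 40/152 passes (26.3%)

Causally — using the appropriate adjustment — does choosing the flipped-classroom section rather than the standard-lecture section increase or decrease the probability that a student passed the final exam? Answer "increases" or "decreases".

increases

The prior GPA band-specific comparison favours the flipped-classroom section throughout, but the pooled figures favour the standard-lecture section. The question is whether to condition on prior GPA band.
Nothing the teaching method does changes prior GPA band; the imbalance is an allocation artefact. With prior GPA band also predicting the outcome, the pooled figure is confounded, and the within-stratum comparison is the causal one.
Within each level — high prior GPA: 80.9% vs 75.1%; low prior GPA: 46.4% vs 26.3% — the flipped-classroom section is higher every time.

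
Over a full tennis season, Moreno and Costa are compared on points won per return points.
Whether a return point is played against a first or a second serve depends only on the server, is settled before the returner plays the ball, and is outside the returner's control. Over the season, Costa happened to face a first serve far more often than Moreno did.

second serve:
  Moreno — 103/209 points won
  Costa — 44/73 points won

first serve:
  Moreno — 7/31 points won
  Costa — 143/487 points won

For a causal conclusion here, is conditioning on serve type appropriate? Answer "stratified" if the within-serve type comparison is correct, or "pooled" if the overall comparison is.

Costa is higher inside every serve type stratum but Moreno is higher in aggregate. Whether to stratify depends on how serve type relates to the player.
Serve type satisfies the back-door criterion: it is not a descendant of the player, and it blocks the spurious path from player to outcome. Adjusting for it (i.e., using the within-serve type rates) gives the causal effect.
Within each level — second serve: 49.3% vs 60.3%; first serve: 22.6% vs 29.4% — Costa is higher every time.

stratified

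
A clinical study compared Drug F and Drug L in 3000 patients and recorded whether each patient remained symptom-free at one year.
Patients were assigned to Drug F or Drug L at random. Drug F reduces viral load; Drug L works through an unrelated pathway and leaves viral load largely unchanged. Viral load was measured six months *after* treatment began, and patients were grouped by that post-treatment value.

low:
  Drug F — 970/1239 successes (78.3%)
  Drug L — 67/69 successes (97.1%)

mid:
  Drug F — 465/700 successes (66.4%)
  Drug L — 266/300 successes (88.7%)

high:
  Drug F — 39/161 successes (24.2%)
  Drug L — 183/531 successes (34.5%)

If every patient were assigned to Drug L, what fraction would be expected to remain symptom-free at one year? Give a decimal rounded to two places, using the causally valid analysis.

0.57

Viral load lies on the pathway drug → viral load → outcome, so adjusting for it blocks the indirect effect. For the total causal effect of drug, use the unadjusted pooled rates.
So P(outcome | do(Drug L)) is just the pooled rate for Drug L: 516/900 = 0.573.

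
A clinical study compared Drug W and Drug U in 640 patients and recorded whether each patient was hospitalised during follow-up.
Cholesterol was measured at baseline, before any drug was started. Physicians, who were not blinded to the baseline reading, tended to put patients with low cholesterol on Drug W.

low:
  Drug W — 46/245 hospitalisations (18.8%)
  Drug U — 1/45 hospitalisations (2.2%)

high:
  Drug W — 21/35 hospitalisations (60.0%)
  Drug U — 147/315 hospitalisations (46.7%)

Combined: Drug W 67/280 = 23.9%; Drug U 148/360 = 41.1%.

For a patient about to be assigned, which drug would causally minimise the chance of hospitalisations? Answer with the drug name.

Nothing the drug does changes cholesterol; the imbalance is an allocation artefact. With cholesterol also predicting the outcome, the pooled figure is confounded, and the within-stratum comparison is the causal one.
Within each level — low: 18.8% vs 2.2%; high: 60.0% vs 46.7% — Drug U is lower every time.

Drug U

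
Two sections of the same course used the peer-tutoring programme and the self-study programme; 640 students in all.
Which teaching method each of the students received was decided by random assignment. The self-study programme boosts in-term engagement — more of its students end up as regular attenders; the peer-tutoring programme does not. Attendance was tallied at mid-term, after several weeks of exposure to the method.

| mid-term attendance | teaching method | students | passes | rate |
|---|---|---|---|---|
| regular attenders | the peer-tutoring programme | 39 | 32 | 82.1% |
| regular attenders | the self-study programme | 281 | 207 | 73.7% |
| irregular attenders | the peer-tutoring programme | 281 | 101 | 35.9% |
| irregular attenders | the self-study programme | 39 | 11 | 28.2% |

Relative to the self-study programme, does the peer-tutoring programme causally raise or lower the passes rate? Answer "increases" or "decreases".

decreases

the peer-tutoring programme is higher inside every mid-term attendance stratum but the self-study programme is higher in aggregate. Whether to stratify depends on how mid-term attendance relates to the teaching method.
Mid-term attendance here is a post-treatment variable shaped by the teaching method; conditioning on it would introduce bias rather than remove it. The overall comparison is the causal one.
Pooled: the peer-tutoring programme 41.6% vs the self-study programme 68.1%; the self-study programme is higher overall.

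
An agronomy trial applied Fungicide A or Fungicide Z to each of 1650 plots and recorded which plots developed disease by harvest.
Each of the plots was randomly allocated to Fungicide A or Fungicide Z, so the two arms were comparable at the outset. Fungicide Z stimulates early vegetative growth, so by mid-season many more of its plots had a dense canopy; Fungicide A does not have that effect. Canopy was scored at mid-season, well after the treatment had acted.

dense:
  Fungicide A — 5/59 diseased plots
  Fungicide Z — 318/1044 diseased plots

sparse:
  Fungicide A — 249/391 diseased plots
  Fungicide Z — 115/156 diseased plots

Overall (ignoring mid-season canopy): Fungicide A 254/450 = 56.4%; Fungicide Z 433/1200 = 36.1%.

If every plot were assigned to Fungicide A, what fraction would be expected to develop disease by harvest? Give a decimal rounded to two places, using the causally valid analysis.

The mid-season canopy-specific comparison favours Fungicide A throughout, but the pooled figures favour Fungicide Z. The question is whether to condition on mid-season canopy.
Because the fungicide influences mid-season canopy, mid-season canopy is a post-treatment mediator, not a confounder. Stratifying on it would bias the estimate; the causal effect is the crude pooled difference.
So P(outcome | do(Fungicide A)) is just the pooled rate for Fungicide A: 254/450 = 0.564.

0.56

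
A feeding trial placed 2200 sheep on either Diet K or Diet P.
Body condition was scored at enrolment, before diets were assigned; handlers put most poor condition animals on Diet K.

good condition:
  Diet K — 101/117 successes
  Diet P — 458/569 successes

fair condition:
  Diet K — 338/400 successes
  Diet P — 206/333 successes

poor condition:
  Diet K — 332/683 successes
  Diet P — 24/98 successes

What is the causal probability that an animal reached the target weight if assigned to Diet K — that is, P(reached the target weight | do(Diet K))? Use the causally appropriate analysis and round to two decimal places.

0.72

Diet K is higher inside every starting body condition stratum but Diet P is higher in aggregate. Whether to stratify depends on how starting body condition relates to the diet.
Since starting body condition is a pre-existing factor (not a product of the diet) and it affects the outcome on its own, it is a confounder. The stratified rates, not the pooled rate, identify the causal effect.
Standardising Diet K to the population starting body condition mix: 0.312·101/117 + 0.333·338/400 + 0.355·332/683 = 0.723.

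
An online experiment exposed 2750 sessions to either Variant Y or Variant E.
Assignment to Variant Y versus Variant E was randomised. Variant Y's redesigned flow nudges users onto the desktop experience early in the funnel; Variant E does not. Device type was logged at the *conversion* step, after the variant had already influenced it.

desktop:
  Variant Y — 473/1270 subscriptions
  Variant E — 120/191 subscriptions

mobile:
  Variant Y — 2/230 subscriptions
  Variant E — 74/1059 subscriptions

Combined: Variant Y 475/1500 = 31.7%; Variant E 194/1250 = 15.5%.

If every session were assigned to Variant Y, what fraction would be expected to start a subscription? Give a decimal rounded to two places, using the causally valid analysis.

Device type here is a post-treatment variable shaped by the variant; conditioning on it would introduce bias rather than remove it. The overall comparison is the causal one.
So P(outcome | do(Variant Y)) is just the pooled rate for Variant Y: 475/1500 = 0.317.

0.32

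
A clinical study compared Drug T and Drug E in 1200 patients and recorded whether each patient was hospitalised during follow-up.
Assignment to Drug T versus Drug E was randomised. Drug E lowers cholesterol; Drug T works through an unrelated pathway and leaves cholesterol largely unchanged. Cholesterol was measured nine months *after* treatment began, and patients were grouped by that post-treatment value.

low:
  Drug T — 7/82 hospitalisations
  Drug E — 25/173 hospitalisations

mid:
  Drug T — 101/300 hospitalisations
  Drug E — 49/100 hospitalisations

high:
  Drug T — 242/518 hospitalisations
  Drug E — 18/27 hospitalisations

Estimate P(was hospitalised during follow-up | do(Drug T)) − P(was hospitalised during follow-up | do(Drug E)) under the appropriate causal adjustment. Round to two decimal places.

+0.08

Because the drug influences cholesterol, cholesterol is a post-treatment mediator, not a confounder. Stratifying on it would bias the estimate; the causal effect is the crude pooled difference.
The causal difference is the pooled difference: 0.389 − 0.307 = +0.082.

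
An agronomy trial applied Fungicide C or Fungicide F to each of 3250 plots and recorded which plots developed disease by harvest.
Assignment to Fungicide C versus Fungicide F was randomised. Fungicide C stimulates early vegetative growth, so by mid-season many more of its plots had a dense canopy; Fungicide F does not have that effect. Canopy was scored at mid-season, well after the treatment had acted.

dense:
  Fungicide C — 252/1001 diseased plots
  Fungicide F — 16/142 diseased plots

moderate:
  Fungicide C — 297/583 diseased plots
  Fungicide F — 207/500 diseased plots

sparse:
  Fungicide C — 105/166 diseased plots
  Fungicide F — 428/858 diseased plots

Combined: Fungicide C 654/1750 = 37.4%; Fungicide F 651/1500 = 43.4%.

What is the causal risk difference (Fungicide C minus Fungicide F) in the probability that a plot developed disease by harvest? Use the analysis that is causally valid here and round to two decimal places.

-0.06

Mid-season canopy is downstream of the fungicide. One should not condition on a consequence of treatment, so the overall rates are the right comparison.
The causal difference is the pooled difference: 0.374 − 0.434 = -0.060.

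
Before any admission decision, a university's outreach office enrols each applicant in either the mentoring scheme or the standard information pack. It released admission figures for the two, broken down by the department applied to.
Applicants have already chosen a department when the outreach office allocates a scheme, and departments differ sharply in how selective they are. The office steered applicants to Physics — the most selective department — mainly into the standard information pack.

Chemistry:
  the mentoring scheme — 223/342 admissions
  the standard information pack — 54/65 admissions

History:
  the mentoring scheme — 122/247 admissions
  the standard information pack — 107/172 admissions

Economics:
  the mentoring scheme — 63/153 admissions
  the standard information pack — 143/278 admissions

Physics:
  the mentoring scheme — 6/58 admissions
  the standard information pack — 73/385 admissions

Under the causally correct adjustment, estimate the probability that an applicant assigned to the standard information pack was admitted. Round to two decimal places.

Since department is a pre-existing factor (not a product of the outreach scheme) and it affects the outcome on its own, it is a confounder. The stratified rates, not the pooled rate, identify the causal effect.
Standardising the standard information pack to the population department mix: 0.239·54/65 + 0.246·107/172 + 0.254·143/278 + 0.261·73/385 = 0.532.

0.53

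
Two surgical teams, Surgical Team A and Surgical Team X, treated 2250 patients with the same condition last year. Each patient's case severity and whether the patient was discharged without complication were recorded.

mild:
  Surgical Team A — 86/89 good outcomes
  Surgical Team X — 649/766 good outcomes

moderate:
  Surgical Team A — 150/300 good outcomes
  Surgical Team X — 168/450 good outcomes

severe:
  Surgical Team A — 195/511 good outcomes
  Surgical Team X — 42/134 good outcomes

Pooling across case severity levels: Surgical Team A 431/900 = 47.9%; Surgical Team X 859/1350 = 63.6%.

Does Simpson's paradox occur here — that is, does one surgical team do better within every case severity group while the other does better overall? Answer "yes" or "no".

yes

Within each case severity level (mild 96.6% vs 84.7%; moderate 50.0% vs 37.3%; severe 38.2% vs 31.3%), Surgical Team A has the higher rate every time. Pooled: 47.9% vs 63.6% — Surgical Team X has the higher rate overall. The two comparisons disagree.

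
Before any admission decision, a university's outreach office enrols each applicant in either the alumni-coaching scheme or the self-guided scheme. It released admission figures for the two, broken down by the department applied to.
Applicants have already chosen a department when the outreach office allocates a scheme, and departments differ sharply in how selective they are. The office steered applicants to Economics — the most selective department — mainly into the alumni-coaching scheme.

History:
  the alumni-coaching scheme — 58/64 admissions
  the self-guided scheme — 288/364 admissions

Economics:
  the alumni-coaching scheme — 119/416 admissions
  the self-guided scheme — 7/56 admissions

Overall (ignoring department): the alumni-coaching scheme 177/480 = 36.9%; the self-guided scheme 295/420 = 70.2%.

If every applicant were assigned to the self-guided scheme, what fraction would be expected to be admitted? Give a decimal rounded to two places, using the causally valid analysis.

0.44

The department-specific comparison favours the alumni-coaching scheme throughout, but the pooled figures favour the self-guided scheme. The question is whether to condition on department.
Nothing the outreach scheme does changes department; the imbalance is an allocation artefact. With department also predicting the outcome, the pooled figure is confounded, and the within-stratum comparison is the causal one.
Standardising the self-guided scheme to the population department mix: 0.476·288/364 + 0.524·7/56 = 0.442.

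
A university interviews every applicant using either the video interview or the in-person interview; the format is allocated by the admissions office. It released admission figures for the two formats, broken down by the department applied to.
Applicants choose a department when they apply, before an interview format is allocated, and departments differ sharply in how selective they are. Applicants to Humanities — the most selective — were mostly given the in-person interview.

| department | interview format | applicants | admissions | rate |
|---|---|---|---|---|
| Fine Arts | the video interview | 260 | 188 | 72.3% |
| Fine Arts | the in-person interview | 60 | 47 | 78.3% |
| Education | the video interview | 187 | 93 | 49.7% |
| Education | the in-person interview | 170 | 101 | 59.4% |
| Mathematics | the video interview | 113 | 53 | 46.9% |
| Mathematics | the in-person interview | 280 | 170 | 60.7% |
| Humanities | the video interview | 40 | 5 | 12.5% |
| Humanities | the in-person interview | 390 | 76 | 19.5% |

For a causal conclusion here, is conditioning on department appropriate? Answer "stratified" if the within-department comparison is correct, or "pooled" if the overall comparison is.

stratified

Department satisfies the back-door criterion: it is not a descendant of the interview format, and it blocks the spurious path from interview format to outcome. Adjusting for it (i.e., using the within-department rates) gives the causal effect.
Within each level — Fine Arts: 72.3% vs 78.3%; Education: 49.7% vs 59.4%; Mathematics: 46.9% vs 60.7%; Humanities: 12.5% vs 19.5% — the in-person interview is higher every time.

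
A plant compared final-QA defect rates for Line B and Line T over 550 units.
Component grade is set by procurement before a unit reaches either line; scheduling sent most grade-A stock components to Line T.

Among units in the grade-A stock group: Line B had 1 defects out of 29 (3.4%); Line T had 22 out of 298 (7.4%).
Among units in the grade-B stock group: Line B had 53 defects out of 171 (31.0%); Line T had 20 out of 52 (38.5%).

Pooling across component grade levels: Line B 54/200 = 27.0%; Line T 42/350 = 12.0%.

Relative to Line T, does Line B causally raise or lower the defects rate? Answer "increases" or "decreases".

decreases

The imbalance in component grade arose from how units were allocated, not from anything the line did; and component grade independently affects the outcome. The pooled gap is confounded — condition on component grade.
Within each level — grade-A stock: 3.4% vs 7.4%; grade-B stock: 31.0% vs 38.5% — Line B is lower every time.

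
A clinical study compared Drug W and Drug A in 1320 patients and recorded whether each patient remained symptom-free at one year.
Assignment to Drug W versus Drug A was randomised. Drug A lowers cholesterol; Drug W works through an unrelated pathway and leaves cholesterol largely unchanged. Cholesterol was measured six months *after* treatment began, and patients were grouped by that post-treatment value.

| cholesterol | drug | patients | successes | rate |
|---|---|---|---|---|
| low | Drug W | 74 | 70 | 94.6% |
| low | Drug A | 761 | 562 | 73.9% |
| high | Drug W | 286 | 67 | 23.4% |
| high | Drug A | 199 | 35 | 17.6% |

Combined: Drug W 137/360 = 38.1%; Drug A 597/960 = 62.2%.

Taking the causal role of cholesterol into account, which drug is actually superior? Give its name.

Stratifying would compare drugs among patients the drugs themselves sorted into cholesterol groups — a form of selection on an intermediate. The unconditioned pooled rates give the total causal effect.
Pooled: Drug W 38.1% vs Drug A 62.2%; Drug A is higher overall.

Drug A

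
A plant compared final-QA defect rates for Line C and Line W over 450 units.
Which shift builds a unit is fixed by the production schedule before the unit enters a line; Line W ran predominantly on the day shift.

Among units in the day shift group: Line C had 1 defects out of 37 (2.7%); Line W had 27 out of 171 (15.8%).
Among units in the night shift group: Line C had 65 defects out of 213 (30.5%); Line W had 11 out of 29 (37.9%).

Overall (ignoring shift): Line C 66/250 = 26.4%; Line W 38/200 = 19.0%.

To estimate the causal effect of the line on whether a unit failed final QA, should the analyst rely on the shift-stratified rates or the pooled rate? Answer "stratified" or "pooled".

stratified

Line C is lower inside every shift stratum but Line W is lower in aggregate. Whether to stratify depends on how shift relates to the line.
Since shift is a pre-existing factor (not a product of the line) and it affects the outcome on its own, it is a confounder. The stratified rates, not the pooled rate, identify the causal effect.
Within each level — day shift: 2.7% vs 15.8%; night shift: 30.5% vs 37.9% — Line C is lower every time.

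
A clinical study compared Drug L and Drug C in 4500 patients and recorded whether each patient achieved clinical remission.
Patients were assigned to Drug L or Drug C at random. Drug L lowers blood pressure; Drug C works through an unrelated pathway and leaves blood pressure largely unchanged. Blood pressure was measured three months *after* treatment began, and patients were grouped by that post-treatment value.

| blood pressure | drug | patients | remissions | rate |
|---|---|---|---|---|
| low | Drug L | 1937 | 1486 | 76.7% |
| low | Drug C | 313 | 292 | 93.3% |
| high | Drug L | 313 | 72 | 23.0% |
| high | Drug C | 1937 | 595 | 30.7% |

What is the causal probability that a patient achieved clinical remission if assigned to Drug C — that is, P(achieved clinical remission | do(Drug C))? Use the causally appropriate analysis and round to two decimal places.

0.39

Within every blood pressure level Drug C has the higher rate, yet pooled Drug L does — Simpson's reversal.
Blood pressure here is a post-treatment variable shaped by the drug; conditioning on it would introduce bias rather than remove it. The overall comparison is the causal one.
So P(outcome | do(Drug C)) is just the pooled rate for Drug C: 887/2250 = 0.394.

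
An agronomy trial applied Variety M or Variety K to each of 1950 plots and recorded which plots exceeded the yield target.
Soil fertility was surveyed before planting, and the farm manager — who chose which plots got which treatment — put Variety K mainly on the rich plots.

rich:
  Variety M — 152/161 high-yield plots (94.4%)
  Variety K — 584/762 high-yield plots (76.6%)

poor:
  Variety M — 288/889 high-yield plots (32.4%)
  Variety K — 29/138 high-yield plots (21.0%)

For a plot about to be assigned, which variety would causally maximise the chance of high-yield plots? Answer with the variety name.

Variety M

Nothing the variety does changes soil fertility; the imbalance is an allocation artefact. With soil fertility also predicting the outcome, the pooled figure is confounded, and the within-stratum comparison is the causal one.
Within each level — rich: 94.4% vs 76.6%; poor: 32.4% vs 21.0% — Variety M is higher every time.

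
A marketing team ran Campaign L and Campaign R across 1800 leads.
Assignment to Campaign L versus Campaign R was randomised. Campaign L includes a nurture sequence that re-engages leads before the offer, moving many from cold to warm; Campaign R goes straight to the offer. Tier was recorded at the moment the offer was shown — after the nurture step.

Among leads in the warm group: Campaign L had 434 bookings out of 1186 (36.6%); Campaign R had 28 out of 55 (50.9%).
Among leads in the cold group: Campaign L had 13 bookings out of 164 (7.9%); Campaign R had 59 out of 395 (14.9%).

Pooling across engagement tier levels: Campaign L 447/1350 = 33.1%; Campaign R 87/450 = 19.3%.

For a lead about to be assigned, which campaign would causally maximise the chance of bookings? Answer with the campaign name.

Stratifying would compare campaigns among leads the campaigns themselves sorted into engagement tier groups — a form of selection on an intermediate. The unconditioned pooled rates give the total causal effect.
Pooled: Campaign L 33.1% vs Campaign R 19.3%; Campaign L is higher overall.

Campaign L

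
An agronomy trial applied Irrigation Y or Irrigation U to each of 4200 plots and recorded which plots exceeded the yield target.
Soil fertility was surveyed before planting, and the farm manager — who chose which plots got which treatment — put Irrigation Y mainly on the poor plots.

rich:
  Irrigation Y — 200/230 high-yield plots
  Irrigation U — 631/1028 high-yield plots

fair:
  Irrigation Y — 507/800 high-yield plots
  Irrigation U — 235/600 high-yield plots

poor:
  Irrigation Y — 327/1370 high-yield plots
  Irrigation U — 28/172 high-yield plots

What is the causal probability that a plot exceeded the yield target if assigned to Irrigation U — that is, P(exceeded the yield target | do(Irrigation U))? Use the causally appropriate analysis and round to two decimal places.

The imbalance in soil fertility arose from how plots were allocated, not from anything the irrigation did; and soil fertility independently affects the outcome. The pooled gap is confounded — condition on soil fertility.
Standardising Irrigation U to the population soil fertility mix: 0.300·631/1028 + 0.333·235/600 + 0.367·28/172 = 0.374.

0.37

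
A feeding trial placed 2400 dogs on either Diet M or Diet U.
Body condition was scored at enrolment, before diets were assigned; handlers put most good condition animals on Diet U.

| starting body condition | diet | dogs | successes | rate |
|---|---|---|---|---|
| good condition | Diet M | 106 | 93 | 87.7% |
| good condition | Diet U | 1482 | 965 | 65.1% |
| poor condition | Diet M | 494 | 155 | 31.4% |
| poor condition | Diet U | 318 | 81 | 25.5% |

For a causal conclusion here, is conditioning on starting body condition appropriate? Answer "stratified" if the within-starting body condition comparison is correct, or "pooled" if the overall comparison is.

stratified

Diet M is higher inside every starting body condition stratum but Diet U is higher in aggregate. Whether to stratify depends on how starting body condition relates to the diet.
Starting body condition satisfies the back-door criterion: it is not a descendant of the diet, and it blocks the spurious path from diet to outcome. Adjusting for it (i.e., using the within-starting body condition rates) gives the causal effect.
Within each level — good condition: 87.7% vs 65.1%; poor condition: 31.4% vs 25.5% — Diet M is higher every time.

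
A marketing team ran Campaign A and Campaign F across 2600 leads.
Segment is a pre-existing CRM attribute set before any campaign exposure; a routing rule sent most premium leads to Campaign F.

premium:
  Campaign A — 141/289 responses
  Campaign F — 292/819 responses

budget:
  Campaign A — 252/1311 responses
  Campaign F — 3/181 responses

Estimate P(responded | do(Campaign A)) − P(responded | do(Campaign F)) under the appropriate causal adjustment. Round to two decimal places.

Campaign A is higher inside every customer segment stratum but Campaign F is higher in aggregate. Whether to stratify depends on how customer segment relates to the campaign.
The imbalance in customer segment arose from how leads were allocated, not from anything the campaign did; and customer segment independently affects the outcome. The pooled gap is confounded — condition on customer segment.
Adjusting over the population distribution of customer segment: 0.426·(0.488−0.357) + 0.574·(0.192−0.017) = +0.157.

+0.16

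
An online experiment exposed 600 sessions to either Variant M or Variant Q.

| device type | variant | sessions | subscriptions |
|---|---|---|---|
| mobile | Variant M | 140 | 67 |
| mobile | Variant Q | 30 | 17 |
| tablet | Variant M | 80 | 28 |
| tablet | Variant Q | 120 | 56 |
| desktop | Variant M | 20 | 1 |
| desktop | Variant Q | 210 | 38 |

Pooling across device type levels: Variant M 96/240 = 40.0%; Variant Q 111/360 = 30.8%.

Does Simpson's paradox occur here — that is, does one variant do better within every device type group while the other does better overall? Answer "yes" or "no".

yes

Within each device type level (mobile 47.9% vs 56.7%; tablet 35.0% vs 46.7%; desktop 5.0% vs 18.1%), Variant Q has the higher rate every time. Pooled: 40.0% vs 30.8% — Variant M has the higher rate overall. The two comparisons disagree.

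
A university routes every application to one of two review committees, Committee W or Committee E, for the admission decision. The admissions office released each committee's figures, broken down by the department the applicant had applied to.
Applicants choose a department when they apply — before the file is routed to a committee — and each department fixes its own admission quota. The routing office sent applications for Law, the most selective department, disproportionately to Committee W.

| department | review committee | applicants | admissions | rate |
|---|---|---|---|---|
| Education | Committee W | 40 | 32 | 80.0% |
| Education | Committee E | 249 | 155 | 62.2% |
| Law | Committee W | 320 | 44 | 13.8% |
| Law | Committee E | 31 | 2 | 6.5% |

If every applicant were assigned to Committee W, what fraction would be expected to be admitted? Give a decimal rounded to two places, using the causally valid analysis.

Department differs across review committees for reasons unrelated to any effect of the review committee itself, and it separately predicts the outcome — a classic confounder. We must compare within department levels.
Standardising Committee W to the population department mix: 0.452·32/40 + 0.548·44/320 = 0.437.

0.44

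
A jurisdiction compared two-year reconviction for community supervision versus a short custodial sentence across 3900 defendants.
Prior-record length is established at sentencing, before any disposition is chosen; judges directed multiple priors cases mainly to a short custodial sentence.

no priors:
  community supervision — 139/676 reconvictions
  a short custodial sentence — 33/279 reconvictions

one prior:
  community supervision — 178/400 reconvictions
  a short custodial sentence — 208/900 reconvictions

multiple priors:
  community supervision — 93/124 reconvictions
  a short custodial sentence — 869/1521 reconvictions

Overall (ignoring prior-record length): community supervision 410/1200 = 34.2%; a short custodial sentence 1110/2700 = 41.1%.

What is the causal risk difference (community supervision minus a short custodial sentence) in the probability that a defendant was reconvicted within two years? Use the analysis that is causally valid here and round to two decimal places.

a short custodial sentence is lower inside every prior-record length stratum but community supervision is lower in aggregate. Whether to stratify depends on how prior-record length relates to the disposition.
Prior-record length is set before the disposition has any effect — it is not caused by the disposition — and it independently drives the outcome. That makes it a confounder, so the causal comparison is within prior-record length levels.
Adjusting over the population distribution of prior-record length: 0.245·(0.206−0.118) + 0.333·(0.445−0.231) + 0.422·(0.750−0.571) = +0.168.

+0.17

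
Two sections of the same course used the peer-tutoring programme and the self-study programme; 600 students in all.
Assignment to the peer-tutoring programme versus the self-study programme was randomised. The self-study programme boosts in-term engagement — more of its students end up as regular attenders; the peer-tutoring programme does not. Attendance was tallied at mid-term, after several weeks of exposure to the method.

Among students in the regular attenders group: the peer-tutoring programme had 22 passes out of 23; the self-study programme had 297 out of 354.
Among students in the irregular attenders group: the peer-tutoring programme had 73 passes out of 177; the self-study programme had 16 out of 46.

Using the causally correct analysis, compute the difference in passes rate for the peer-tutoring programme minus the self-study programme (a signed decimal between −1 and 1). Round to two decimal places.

Mid-term attendance is recorded after the teaching method and is itself shifted by it — it sits on the causal path from teaching method to outcome. Conditioning on a mediator would strip out part of the effect we want; the pooled comparison gives the total causal effect.
The causal difference is the pooled difference: 0.475 − 0.782 = -0.307.

-0.31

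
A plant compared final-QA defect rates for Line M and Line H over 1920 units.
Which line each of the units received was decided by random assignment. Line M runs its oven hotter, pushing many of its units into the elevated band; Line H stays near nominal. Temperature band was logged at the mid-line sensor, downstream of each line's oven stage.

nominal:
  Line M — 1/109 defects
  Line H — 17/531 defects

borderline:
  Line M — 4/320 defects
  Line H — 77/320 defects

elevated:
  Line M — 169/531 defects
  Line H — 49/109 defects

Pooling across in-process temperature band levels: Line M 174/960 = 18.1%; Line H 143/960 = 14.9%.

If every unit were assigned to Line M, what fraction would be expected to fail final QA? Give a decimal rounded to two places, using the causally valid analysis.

Line M is lower inside every in-process temperature band stratum but Line H is lower in aggregate. Whether to stratify depends on how in-process temperature band relates to the line.
In-process temperature band is recorded after the line and is itself shifted by it — it sits on the causal path from line to outcome. Conditioning on a mediator would strip out part of the effect we want; the pooled comparison gives the total causal effect.
So P(outcome | do(Line M)) is just the pooled rate for Line M: 174/960 = 0.181.

0.18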